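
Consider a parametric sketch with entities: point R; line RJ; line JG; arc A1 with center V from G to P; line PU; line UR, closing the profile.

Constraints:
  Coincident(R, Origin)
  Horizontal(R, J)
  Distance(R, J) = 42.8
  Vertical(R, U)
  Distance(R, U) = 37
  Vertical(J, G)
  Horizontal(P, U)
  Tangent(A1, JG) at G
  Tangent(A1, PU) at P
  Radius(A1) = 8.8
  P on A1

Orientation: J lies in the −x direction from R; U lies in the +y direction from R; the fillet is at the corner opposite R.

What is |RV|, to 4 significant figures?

44.17

R and U share the same x with |RU| = 37.0 and U on the +y side, so U = (0.000, 37.00). The virtual corner opposite R is at (-42.80, 37.00). Tangency of A1 to JG means the radius VG is perpendicular to JG and tangency of A1 to PU means the radius VP is perpendicular to PU, with radius 8.8, so the center V sits 8.8 in from both sides at V = (-34.00, 28.20). Then |RV| = |V − R| = 44.17.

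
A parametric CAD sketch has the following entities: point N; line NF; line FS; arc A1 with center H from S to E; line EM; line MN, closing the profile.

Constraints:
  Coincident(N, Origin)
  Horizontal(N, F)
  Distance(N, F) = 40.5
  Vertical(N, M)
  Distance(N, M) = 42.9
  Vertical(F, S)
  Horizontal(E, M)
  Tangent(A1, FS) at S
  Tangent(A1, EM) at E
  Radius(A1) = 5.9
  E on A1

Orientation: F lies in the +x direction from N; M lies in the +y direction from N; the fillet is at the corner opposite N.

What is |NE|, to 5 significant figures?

55.114

N is at the origin; NF is horizontal with |NF| = 40.5 and F on the +x side, so F = (40.500, 0.0000). NM is vertical with |NM| = 42.9 and M on the +y side, so M = (0.0000, 42.900). The virtual corner opposite N is at (40.500, 42.900). Tangency of A1 to FS means the radius HS is perpendicular to FS and A1 meets EM tangentially, so HE is at right angles to EM, with radius 5.9, so the center H sits 5.9 in from both sides at H = (34.600, 37.000). That places the tangent points at S = (40.500, 37.000) on FS and E = (34.600, 42.900) on EM. Then |NE| = |E − N| = 55.114.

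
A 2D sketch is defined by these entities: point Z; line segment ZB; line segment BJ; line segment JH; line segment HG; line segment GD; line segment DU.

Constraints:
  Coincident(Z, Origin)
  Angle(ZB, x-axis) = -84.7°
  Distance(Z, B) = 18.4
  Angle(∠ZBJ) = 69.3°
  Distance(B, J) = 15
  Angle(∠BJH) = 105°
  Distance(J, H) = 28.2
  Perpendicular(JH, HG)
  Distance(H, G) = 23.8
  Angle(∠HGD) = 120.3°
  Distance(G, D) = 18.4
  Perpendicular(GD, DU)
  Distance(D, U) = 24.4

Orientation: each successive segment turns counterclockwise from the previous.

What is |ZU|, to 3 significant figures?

14.4

Z is at the origin; ZB runs at -84.7° with length 18.4, so B = (1.70, -18.3). ∠ZBJ = 69.3° gives BJ at 26.0° from the x-axis; with |BJ| = 15.0, J = (15.2, -11.7). ∠BJH = 105.0° gives JH at 101° from the x-axis; with |JH| = 28.2, H = (9.80, 15.9). JH ⟂ HG, so HG runs at -169°; with |HG| = 23.8, G = (-13.6, 11.4). ∠HGD = 120.3° gives GD at -109° from the x-axis; with |GD| = 18.4, D = (-19.6, -5.97). The perpendicularity gives DU at right angles to GD, so DU runs at -19.3°; with |DU| = 24.4, U = (3.39, -14.0). Then |ZU| = |U − Z| = 14.4.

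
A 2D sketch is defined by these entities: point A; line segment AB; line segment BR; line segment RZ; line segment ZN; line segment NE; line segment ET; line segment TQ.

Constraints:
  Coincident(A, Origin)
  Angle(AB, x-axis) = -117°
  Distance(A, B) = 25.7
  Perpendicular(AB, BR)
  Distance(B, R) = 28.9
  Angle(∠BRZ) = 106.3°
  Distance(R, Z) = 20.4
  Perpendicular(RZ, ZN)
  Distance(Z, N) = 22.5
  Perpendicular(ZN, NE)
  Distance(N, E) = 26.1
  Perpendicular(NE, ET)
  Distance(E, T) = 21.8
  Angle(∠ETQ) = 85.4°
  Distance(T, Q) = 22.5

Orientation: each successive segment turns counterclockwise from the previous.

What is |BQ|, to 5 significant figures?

35.408

A is at the origin; AB runs at -117.0° with length 25.7, so B = (-11.668, -22.899). AB ⟂ BR, so BR runs at -27.000°; with |BR| = 28.9, R = (14.083, -36.019). ∠BRZ = 106.3° gives RZ at 46.700° from the x-axis; with |RZ| = 20.4, Z = (28.073, -21.173). The perpendicularity gives ZN at right angles to RZ, so ZN runs at 136.70°; with |ZN| = 22.5, N = (11.698, -5.7417). The perpendicularity gives NE at right angles to ZN, so NE runs at -133.30°; with |NE| = 26.1, E = (-6.2015, -24.737). NE is perpendicular to ET, so ET runs at -43.300°; with |ET| = 21.8, T = (9.6639, -39.687). ∠ETQ = 85.4° gives TQ at 51.300° from the x-axis; with |TQ| = 22.5, Q = (23.732, -22.128). Then |BQ| = |Q − B| = 35.408.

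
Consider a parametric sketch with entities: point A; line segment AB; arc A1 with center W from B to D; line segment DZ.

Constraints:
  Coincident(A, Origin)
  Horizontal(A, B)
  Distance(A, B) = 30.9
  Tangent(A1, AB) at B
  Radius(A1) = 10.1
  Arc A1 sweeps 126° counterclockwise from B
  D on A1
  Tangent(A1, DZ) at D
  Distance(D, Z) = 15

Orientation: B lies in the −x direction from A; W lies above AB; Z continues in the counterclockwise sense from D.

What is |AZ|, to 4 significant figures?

42.29

A is at the origin; AB is horizontal with |AB| = 30.9 and B on the −x side, so B = (-30.90, 0.000). A1 meets AB tangentially, so WB is at right angles to AB, so W = B + (0, 10.1) = (-30.90, 10.10). On A1, B sits at bearing -90° from W; a 126° counterclockwise sweep puts D at bearing 36°, so D = W + 10.1·(cos 36°, sin 36°) = (-22.73, 16.04). Tangency of A1 to DZ means the radius WD is perpendicular to DZ, so DZ runs along (−sin 36°, cos 36°); with |DZ| = 15.0, Z = (-31.55, 28.17). Then |AZ| = |Z − A| = 42.29.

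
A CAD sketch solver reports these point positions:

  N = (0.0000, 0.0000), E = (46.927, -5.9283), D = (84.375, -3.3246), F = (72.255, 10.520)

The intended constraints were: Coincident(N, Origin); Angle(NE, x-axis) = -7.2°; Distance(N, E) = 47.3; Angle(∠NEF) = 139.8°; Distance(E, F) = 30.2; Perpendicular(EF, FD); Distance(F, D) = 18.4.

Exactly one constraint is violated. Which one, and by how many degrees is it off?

Perpendicular(EF, FD) — off by 8.20°.

N = (0.00, 0.00) ✓; NE at -7.200° ✓; |NE| = 47.30 ✓; ∠NEF = 139.8° ✓; |EF| = 30.20 ✓; ∠(EF, FD) = 81.80° ✗; |FD| = 18.40 ✓.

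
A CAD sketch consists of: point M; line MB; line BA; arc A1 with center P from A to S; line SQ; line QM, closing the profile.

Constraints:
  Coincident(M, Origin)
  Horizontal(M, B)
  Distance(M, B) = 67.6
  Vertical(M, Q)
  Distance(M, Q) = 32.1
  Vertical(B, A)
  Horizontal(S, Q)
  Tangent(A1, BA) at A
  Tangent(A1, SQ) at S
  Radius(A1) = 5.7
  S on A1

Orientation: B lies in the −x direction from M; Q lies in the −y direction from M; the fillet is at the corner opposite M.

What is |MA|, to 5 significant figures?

72.572

M is at the origin; MB is horizontal with |MB| = 67.6 and B on the −x side, so B = (-67.600, 0.0000). MQ is vertical with |MQ| = 32.1 and Q on the −y side, so Q = (0.0000, -32.100). The virtual corner opposite M is at (-67.600, -32.100). The tangent condition forces PA to be normal to BA and tangency of A1 to SQ means the radius PS is perpendicular to SQ, with radius 5.7, so the center P sits 5.7 in from both sides at P = (-61.900, -26.400). That places the tangent points at A = (-67.600, -26.400) on BA and S = (-61.900, -32.100) on SQ. Then |MA| = |A − M| = 72.572.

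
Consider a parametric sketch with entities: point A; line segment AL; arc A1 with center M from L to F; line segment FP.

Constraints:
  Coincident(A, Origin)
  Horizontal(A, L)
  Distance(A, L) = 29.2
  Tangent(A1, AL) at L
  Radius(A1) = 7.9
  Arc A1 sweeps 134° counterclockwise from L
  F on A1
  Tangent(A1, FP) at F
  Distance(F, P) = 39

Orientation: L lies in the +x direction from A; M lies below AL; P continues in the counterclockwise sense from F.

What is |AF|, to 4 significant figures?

27.06

A is at the origin; AL is horizontal with |AL| = 29.2 and L on the +x side, so L = (29.20, 0.000). The tangent condition forces ML to be normal to AL, so M = L + (0, -7.9) = (29.20, -7.900). On A1, L sits at bearing 90° from M; a 134° counterclockwise sweep puts F at bearing 224°, so F = M + 7.9·(cos 224°, sin 224°) = (23.52, -13.39). Then |AF| = |F − A| = 27.06.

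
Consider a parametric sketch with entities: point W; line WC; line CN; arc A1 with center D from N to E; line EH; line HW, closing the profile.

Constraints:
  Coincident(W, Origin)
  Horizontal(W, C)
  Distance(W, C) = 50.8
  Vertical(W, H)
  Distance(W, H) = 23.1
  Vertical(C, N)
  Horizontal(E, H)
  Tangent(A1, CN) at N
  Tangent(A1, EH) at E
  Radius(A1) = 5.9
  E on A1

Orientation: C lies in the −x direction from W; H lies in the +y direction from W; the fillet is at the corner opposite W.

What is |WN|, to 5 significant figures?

53.633

W is at the origin; W and C share the same y with |WC| = 50.8 and C on the −x side, so C = (-50.800, 0.0000). WH is vertical with |WH| = 23.1 and H on the +y side, so H = (0.0000, 23.100). The virtual corner opposite W is at (-50.800, 23.100). A1 meets CN tangentially, so DN is at right angles to CN and since A1 is tangent to EH there, DE ⟂ EH, with radius 5.9, so the center D sits 5.9 in from both sides at D = (-44.900, 17.200). That places the tangent points at N = (-50.800, 17.200) on CN and E = (-44.900, 23.100) on EH. Then |WN| = |N − W| = 53.633.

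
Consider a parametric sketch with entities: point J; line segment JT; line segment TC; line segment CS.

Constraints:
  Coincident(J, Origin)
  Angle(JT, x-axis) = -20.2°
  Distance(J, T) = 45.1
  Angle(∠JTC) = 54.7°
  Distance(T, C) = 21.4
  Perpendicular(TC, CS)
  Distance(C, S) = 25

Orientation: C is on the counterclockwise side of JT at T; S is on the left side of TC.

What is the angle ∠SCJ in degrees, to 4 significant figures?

7.218°

J is at the origin; JT runs at -20.2° with length 45.1, so T = 45.1·(cos -20.2°, sin -20.2°) = (42.33, -15.57). ∠JTC = 54.7°, so TC runs at -20.2° + (180° − 54.7°) = 105.1° from the x-axis; with |TC| = 21.4, C = T + 21.4·(cos 105.1°, sin 105.1°) = (36.75, 5.088). TC ⟂ CS; with |CS| = 25.0 on the left of TC, S = C + 25.0·(-0.9655, -0.2605) = (12.61, -1.424). Then cos ∠SCJ = CS·CJ / (|CS||CJ|), giving 7.218°.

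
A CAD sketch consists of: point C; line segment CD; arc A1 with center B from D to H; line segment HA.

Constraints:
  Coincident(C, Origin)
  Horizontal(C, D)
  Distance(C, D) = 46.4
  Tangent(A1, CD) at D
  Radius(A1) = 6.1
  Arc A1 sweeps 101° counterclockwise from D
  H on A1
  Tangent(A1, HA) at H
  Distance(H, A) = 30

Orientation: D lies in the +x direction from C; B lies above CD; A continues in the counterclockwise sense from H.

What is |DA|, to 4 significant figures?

36.71

C is at the origin; C and D share the same y with |CD| = 46.4 and D on the +x side, so D = (46.40, 0.000). Tangency of A1 to CD means the radius BD is perpendicular to CD, so B = D + (0, 6.1) = (46.40, 6.100). On A1, D sits at bearing -90° from B; a 101° counterclockwise sweep puts H at bearing 11°, so H = B + 6.1·(cos 11°, sin 11°) = (52.39, 7.264). A1 meets HA tangentially, so BH is at right angles to HA, so HA runs along (−sin 11°, cos 11°); with |HA| = 30.0, A = (46.66, 36.71). Then |DA| = |A − D| = 36.71.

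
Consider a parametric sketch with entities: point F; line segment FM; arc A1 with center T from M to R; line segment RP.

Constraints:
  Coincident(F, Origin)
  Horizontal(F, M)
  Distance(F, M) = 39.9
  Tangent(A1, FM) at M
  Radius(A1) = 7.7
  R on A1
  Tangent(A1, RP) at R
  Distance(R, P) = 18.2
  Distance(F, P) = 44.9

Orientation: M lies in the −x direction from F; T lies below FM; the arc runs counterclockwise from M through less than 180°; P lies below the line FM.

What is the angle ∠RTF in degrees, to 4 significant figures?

156.1°

Checks: |TM| = 7.700 ✓; |TR| = 7.700 ✓; ∠(TR, RP) = 90.00° ✓; |RP| = 18.20 ✓; |FP| = 44.90 ✓.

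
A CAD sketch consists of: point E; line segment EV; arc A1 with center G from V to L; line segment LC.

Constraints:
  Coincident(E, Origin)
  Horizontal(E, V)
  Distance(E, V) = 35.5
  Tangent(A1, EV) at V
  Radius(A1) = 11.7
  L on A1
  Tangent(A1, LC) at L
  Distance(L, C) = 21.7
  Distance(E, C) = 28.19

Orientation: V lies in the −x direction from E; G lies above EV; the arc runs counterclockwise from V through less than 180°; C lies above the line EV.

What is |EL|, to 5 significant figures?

26.093

E is at the origin; EV is horizontal with |EV| = 35.5 and V on the −x side, so V = (-35.500, 0.0000). The tangent condition forces GV to be normal to EV, so G = V + (0, 11.7) = (-35.500, 11.700). Since GL ⟂ LC (tangency), |GC| = √(11.7² + 21.7²) = 24.653 regardless of where L sits on A1. So C lies on both circle(E, 28.19) and circle(G, 24.653); the above-EV intersection is C = (-14.305, 24.291). L is the foot of the tangent from C: L = (-25.466, 5.6818).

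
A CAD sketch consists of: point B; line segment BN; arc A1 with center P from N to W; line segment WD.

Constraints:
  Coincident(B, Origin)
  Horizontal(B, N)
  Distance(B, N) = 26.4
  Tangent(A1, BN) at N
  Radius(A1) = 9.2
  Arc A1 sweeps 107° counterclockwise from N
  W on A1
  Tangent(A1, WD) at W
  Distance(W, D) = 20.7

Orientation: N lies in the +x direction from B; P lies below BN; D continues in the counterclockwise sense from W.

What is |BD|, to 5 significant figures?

39.541

B is at the origin; BN is horizontal with |BN| = 26.4 and N on the +x side, so N = (26.400, 0.0000). Tangency of A1 to BN means the radius PN is perpendicular to BN, so P = N + (0, -9.2) = (26.400, -9.2000). On A1, N sits at bearing 90° from P; a 107° counterclockwise sweep puts W at bearing 197°, so W = P + 9.2·(cos 197°, sin 197°) = (17.602, -11.890). The tangent condition forces PW to be normal to WD, so WD runs along (−sin 197°, cos 197°); with |WD| = 20.7, D = (23.654, -31.685). Then |BD| = |D − B| = 39.541.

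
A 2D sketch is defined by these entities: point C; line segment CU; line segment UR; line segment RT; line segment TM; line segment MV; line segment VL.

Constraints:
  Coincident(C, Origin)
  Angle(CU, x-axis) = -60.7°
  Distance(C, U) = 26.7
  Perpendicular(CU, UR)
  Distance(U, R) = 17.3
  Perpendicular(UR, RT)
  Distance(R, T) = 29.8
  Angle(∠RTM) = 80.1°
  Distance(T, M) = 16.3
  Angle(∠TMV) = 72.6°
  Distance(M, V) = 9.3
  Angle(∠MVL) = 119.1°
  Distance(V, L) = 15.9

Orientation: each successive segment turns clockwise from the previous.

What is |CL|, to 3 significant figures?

23.0

∠TMV = 72.6° gives MV at -88.0° from the x-axis; with |MV| = 9.3, V = (-0.905, -9.64). ∠MVL = 119.1° gives VL at -149° from the x-axis; with |VL| = 15.9, L = (-14.5, -17.9). Then |CL| = |L − C| = 23.0.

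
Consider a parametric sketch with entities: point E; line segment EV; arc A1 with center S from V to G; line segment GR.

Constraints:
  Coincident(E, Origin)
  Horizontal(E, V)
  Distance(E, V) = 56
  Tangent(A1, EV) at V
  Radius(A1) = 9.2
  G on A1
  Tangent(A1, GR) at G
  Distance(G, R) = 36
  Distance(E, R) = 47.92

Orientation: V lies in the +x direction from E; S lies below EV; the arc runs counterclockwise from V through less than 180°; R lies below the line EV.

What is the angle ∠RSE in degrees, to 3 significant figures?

56.9°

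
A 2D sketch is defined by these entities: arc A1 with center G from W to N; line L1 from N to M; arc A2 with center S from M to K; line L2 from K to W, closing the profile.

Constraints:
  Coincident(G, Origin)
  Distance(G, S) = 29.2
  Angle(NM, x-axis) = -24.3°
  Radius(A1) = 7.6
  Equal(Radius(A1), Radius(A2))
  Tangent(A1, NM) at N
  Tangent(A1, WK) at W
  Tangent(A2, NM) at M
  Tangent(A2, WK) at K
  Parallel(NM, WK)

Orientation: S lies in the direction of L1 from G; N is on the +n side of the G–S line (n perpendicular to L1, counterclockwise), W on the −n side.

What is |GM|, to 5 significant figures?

30.173

The slot axis is L1's direction at -24.3°, so u = (cos -24.3°, sin -24.3°) = (0.91140, -0.41151) and n = (−sin -24.3°, cos -24.3°) = (0.41151, 0.91140). G is at the origin and S lies 29.2 along u from G, so S = 29.2·u = (26.613, -12.016). Tangency of A1 to both parallel lines with radius 7.6 puts N and W at G ± 7.6·n: N = (3.1275, 6.9267), W = (-3.1275, -6.9267). Equal radii place M and K the same way about S: M = S + 7.6·n = (29.740, -5.0896), K = S − 7.6·n = (23.485, -18.943). Then |GM| = |M − G| = 30.173.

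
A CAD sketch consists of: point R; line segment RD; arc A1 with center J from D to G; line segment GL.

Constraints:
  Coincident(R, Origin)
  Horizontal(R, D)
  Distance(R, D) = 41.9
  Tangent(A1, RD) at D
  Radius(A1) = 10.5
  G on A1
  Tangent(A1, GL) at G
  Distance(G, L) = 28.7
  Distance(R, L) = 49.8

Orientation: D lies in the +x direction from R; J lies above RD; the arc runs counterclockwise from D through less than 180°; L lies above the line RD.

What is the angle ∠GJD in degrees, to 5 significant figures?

131.12°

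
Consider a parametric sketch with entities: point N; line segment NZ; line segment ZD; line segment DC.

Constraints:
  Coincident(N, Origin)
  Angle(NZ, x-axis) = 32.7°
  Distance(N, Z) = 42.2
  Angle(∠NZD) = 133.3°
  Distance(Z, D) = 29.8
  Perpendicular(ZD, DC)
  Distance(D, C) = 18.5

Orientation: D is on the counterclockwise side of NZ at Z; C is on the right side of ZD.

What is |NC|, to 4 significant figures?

76.63

∠NZD = 133.3°, so ZD runs at 32.7° + (180° − 133.3°) = 79.40° from the x-axis; with |ZD| = 29.8, D = Z + 29.8·(cos 79.40°, sin 79.40°) = (40.99, 52.09). ZD is perpendicular to DC; with |DC| = 18.5 on the right of ZD, C = D + 18.5·(0.9829, -0.1840) = (59.18, 48.69). Then |NC| = |C − N| = 76.63.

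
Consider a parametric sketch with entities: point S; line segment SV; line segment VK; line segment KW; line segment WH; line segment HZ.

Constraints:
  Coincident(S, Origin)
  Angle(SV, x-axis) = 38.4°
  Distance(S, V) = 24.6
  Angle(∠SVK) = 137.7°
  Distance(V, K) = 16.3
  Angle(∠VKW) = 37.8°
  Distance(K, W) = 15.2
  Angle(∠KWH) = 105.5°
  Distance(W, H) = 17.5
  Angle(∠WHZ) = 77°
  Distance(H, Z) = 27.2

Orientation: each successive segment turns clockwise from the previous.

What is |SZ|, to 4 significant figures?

45.80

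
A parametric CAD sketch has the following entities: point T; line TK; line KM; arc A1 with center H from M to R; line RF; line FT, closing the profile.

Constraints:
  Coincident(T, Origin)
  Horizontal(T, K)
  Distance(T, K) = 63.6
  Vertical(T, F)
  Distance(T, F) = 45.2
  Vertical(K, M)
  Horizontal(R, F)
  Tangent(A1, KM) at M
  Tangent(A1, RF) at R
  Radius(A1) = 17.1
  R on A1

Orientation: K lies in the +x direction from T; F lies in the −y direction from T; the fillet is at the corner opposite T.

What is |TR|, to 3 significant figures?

64.8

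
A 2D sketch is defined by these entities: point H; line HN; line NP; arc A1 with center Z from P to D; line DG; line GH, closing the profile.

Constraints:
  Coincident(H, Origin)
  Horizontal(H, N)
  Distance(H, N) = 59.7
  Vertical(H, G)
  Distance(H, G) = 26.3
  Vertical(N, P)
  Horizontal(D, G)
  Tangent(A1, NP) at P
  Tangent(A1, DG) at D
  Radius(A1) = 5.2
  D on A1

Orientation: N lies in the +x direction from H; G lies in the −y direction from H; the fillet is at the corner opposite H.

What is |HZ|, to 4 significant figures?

58.44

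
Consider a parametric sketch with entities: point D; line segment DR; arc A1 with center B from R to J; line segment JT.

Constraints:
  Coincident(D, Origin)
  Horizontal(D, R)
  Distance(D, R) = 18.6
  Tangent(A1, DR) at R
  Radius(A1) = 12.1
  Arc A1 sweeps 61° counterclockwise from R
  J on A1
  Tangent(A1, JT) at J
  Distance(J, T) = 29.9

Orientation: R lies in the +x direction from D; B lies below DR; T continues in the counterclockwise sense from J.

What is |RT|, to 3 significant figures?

41.0

D is at the origin; DR is horizontal with |DR| = 18.6 and R on the +x side, so R = (18.6, 0.00). The tangent condition forces BR to be normal to DR, so B = R + (0, -12.1) = (18.6, -12.1). On A1, R sits at bearing 90° from B; a 61° counterclockwise sweep puts J at bearing 151°, so J = B + 12.1·(cos 151°, sin 151°) = (8.02, -6.23). The tangent condition forces BJ to be normal to JT, so JT runs along (−sin 151°, cos 151°); with |JT| = 29.9, T = (-6.48, -32.4). Then |RT| = |T − R| = 41.0.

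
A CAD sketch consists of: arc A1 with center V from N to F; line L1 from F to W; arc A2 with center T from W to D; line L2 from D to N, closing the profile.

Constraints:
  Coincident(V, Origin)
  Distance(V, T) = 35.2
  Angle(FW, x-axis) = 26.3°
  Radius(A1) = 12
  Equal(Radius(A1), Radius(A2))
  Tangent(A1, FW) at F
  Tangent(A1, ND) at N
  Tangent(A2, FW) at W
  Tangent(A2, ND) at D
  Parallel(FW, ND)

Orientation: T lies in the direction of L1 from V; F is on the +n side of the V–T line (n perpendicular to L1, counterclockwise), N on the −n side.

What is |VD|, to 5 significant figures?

37.189

The slot axis is L1's direction at 26.3°, so u = (cos 26.3°, sin 26.3°) = (0.89649, 0.44307) and n = (−sin 26.3°, cos 26.3°) = (-0.44307, 0.89649). V is at the origin and T lies 35.2 along u from V, so T = 35.2·u = (31.556, 15.596). Tangency of A1 to both parallel lines with radius 12.0 puts F and N at V ± 12.0·n: F = (-5.3169, 10.758), N = (5.3169, -10.758). Equal radii place W and D the same way about T: W = T + 12.0·n = (26.239, 26.354), D = T − 12.0·n = (36.873, 4.8383). Then |VD| = |D − V| = 37.189.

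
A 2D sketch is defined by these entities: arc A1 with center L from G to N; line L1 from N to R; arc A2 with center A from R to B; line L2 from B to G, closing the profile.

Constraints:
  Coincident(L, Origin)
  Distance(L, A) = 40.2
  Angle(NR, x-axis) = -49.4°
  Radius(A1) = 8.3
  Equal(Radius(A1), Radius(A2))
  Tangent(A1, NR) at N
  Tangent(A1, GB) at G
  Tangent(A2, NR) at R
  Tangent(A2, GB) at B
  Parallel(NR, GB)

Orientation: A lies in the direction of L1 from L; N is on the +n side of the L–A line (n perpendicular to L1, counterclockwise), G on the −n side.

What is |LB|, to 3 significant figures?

41.0

The slot axis is L1's direction at -49.4°, so u = (cos -49.4°, sin -49.4°) = (0.651, -0.759) and n = (−sin -49.4°, cos -49.4°) = (0.759, 0.651). L is at the origin and A lies 40.2 along u from L, so A = 40.2·u = (26.2, -30.5). Tangency of A1 to both parallel lines with radius 8.3 puts N and G at L ± 8.3·n: N = (6.30, 5.40), G = (-6.30, -5.40). Equal radii place R and B the same way about A: R = A + 8.3·n = (32.5, -25.1), B = A − 8.3·n = (19.9, -35.9). Then |LB| = |B − L| = 41.0.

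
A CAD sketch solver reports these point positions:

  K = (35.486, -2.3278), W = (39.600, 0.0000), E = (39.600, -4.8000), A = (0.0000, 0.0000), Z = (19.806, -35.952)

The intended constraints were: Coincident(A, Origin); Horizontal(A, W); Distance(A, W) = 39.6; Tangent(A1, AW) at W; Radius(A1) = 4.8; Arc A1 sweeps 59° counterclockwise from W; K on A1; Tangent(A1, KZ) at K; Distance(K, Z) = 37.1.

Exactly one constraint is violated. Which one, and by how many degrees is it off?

Tangent(A1, KZ) at K — off by 6.00°.

A = (0.00, 0.00) ✓; A.y = 0.00, W.y = 0.00 ✓; |AW| = 39.60 ✓; ∠(EW, WA) = 90.00° ✓; |EW| = 4.800 ✓; bearing(E→K) − bearing(E→W) = 59.00° ✓; |EK| = 4.800 ✓; ∠(EK, KZ) = 84.00° ✗; |KZ| = 37.10 ✓.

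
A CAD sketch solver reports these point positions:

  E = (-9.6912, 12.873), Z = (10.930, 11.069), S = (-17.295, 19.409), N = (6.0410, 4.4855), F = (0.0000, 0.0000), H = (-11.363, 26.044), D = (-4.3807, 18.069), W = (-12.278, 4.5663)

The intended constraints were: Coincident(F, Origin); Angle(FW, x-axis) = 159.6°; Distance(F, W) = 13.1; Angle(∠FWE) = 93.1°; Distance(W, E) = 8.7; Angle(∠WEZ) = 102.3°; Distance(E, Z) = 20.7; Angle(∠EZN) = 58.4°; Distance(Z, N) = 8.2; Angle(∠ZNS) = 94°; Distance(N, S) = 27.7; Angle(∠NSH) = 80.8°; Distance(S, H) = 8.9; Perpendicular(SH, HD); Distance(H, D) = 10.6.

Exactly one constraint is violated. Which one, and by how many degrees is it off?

Perpendicular(SH, HD) — off by 7.00°.

F = (0.00, 0.00) ✓; FW at 159.6° ✓; |FW| = 13.10 ✓; ∠FWE = 93.10° ✓; |WE| = 8.700 ✓; ∠WEZ = 102.3° ✓; |EZ| = 20.70 ✓; ∠EZN = 58.40° ✓; |ZN| = 8.200 ✓; ∠ZNS = 94.00° ✓; |NS| = 27.70 ✓; ∠NSH = 80.80° ✓; |SH| = 8.900 ✓; ∠(SH, HD) = 97.00° ✗; |HD| = 10.60 ✓.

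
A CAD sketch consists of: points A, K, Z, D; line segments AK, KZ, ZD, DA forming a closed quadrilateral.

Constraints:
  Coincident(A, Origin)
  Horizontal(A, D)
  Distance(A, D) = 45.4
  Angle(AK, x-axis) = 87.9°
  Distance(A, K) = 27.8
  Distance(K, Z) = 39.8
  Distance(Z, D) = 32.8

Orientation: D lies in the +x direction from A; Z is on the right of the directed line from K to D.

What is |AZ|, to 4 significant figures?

17.18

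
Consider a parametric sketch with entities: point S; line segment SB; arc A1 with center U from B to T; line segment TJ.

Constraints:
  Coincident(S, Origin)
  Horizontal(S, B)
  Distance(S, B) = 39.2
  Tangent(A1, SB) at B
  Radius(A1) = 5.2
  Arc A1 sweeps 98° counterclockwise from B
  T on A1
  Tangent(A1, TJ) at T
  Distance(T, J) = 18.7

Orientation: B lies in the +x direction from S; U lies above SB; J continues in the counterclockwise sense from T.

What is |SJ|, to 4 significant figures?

48.38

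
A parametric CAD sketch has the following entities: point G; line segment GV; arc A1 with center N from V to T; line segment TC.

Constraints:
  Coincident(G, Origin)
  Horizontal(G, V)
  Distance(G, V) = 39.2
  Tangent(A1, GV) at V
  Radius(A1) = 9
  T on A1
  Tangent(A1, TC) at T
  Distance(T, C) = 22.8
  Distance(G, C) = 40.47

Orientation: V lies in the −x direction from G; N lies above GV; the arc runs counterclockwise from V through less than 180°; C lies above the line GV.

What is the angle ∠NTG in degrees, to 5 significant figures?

174.32°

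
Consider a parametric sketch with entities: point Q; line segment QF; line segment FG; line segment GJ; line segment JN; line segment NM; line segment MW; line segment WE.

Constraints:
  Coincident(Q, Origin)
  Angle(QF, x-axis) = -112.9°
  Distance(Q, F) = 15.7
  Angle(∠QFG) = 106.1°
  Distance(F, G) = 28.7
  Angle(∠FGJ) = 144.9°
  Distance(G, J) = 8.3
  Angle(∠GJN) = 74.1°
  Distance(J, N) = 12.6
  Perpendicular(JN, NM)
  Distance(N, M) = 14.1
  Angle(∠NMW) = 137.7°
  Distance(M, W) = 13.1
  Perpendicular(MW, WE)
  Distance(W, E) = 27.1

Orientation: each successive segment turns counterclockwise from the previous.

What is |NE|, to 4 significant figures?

29.39

Q is at the origin; QF runs at -112.9° with length 15.7, so F = (-6.109, -14.46). ∠QFG = 106.1° gives FG at -39.00° from the x-axis; with |FG| = 28.7, G = (16.19, -32.52). ∠FGJ = 144.9° gives GJ at -3.900° from the x-axis; with |GJ| = 8.3, J = (24.48, -33.09). ∠GJN = 74.1° gives JN at 102.0° from the x-axis; with |JN| = 12.6, N = (21.86, -20.76). JN ⟂ NM, so NM runs at -168.0°; with |NM| = 14.1, M = (8.064, -23.70). ∠NMW = 137.7° gives MW at -125.7° from the x-axis; with |MW| = 13.1, W = (0.4197, -34.33). The perpendicularity gives WE at right angles to MW, so WE runs at -35.70°; with |WE| = 27.1, E = (22.43, -50.15). Then |NE| = |E − N| = 29.39.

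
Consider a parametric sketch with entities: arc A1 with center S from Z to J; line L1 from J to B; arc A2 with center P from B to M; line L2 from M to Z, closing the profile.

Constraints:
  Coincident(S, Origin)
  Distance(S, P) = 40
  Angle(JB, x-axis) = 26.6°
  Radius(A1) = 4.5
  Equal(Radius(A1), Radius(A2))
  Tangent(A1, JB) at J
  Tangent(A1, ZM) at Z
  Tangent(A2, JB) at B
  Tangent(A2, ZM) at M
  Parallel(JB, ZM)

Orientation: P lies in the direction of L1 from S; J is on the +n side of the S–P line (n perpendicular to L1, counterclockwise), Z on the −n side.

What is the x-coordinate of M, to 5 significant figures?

37.781

The slot axis is L1's direction at 26.6°, so u = (cos 26.6°, sin 26.6°) = (0.89415, 0.44776) and n = (−sin 26.6°, cos 26.6°) = (-0.44776, 0.89415). S is at the origin and P lies 40.0 along u from S, so P = 40.0·u = (35.766, 17.910). Tangency of A1 to both parallel lines with radius 4.5 puts J and Z at S ± 4.5·n: J = (-2.0149, 4.0237), Z = (2.0149, -4.0237). Equal radii place B and M the same way about P: B = P + 4.5·n = (33.751, 21.934), M = P − 4.5·n = (37.781, 13.887). So M.x = 37.781.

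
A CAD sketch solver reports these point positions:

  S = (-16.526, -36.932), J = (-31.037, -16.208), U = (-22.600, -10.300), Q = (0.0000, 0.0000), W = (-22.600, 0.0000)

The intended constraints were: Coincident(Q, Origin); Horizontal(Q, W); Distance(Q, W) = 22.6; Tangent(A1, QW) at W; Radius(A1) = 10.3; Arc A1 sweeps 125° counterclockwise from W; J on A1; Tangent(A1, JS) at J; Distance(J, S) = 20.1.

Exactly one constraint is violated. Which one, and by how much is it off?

Distance(J, S) = 20.1 — off by 5.20.

Q = (0.00, 0.00) ✓; Q.y = 0.00, W.y = 0.00 ✓; |QW| = 22.60 ✓; ∠(UW, WQ) = 90.00° ✓; |UW| = 10.30 ✓; bearing(U→J) − bearing(U→W) = 125.0° ✓; |UJ| = 10.30 ✓; ∠(UJ, JS) = 90.00° ✓; |JS| = 25.30 ✗.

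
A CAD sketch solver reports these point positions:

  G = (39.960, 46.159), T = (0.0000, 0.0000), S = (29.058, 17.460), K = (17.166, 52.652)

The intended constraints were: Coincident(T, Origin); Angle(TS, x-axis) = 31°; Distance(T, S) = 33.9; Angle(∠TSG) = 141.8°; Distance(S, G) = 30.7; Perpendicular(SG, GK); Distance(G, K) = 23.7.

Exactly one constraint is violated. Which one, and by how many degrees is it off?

Perpendicular(SG, GK) — off by 4.90°.

T = (0.00, 0.00) ✓; TS at 31.00° ✓; |TS| = 33.90 ✓; ∠TSG = 141.8° ✓; |SG| = 30.70 ✓; ∠(SG, GK) = 94.90° ✗; |GK| = 23.70 ✓.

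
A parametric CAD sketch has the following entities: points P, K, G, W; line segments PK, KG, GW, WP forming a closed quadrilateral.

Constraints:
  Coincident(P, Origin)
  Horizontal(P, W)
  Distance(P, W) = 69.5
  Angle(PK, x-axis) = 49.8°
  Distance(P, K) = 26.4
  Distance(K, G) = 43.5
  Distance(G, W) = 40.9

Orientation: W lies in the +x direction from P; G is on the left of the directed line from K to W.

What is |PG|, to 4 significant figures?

68.40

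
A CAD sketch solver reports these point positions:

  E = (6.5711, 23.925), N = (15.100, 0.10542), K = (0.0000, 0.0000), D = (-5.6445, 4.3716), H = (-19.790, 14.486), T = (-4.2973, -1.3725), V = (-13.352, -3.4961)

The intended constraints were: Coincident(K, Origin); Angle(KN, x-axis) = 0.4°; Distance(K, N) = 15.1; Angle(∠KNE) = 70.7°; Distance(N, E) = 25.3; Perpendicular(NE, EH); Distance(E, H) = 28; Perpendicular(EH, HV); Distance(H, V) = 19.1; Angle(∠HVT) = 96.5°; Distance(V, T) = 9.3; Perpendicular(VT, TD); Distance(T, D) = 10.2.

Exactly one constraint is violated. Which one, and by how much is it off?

Distance(T, D) = 10.2 — off by 4.30.

K = (0.00, 0.00) ✓; KN at 0.4000° ✓; |KN| = 15.10 ✓; ∠KNE = 70.70° ✓; |NE| = 25.30 ✓; ∠(NE, EH) = 90.00° ✓; |EH| = 28.00 ✓; ∠(EH, HV) = 90.00° ✓; |HV| = 19.10 ✓; ∠HVT = 96.50° ✓; |VT| = 9.300 ✓; ∠(VT, TD) = 90.00° ✓; |TD| = 5.900 ✗.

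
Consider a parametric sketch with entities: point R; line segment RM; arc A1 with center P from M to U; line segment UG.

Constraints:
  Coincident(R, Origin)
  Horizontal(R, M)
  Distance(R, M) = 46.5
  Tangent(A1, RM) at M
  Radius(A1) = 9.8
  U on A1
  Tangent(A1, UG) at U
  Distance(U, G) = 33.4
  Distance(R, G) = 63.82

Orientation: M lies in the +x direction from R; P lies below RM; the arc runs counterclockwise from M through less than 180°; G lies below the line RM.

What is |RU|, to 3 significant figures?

39.0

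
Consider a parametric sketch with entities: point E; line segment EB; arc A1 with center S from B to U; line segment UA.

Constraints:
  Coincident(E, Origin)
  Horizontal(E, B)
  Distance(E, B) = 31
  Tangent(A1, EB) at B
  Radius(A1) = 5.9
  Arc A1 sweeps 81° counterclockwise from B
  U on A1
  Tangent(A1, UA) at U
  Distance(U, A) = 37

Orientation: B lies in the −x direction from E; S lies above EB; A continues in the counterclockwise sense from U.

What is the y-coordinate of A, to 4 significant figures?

41.52

On A1, B sits at bearing -90° from S; an 81° counterclockwise sweep puts U at bearing -9°, so U = S + 5.9·(cos -9°, sin -9°) = (-25.17, 4.977). Since A1 is tangent to UA there, SU ⟂ UA, so UA runs along (−sin -9°, cos -9°); with |UA| = 37.0, A = (-19.38, 41.52). So A.y = 41.52.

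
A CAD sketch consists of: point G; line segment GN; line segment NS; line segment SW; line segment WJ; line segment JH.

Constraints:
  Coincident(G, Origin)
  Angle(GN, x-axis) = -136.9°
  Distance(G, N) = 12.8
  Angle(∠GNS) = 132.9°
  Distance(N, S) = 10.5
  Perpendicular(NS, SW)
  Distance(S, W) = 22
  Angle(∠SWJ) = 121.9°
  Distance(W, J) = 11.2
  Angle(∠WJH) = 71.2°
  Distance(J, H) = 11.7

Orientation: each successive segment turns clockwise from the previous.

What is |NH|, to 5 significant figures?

16.606

G is at the origin; GN runs at -136.9° with length 12.8, so N = (-9.3461, -8.7459). ∠GNS = 132.9° gives NS at 176.00° from the x-axis; with |NS| = 10.5, S = (-19.820, -8.0135). The perpendicularity gives SW at right angles to NS, so SW runs at 86.000°; with |SW| = 22.0, W = (-18.286, 13.933). ∠SWJ = 121.9° gives WJ at 27.900° from the x-axis; with |WJ| = 11.2, J = (-8.3877, 19.174). ∠WJH = 71.2° gives JH at -80.900° from the x-axis; with |JH| = 11.7, H = (-6.5372, 7.6210). Then |NH| = |H − N| = 16.606.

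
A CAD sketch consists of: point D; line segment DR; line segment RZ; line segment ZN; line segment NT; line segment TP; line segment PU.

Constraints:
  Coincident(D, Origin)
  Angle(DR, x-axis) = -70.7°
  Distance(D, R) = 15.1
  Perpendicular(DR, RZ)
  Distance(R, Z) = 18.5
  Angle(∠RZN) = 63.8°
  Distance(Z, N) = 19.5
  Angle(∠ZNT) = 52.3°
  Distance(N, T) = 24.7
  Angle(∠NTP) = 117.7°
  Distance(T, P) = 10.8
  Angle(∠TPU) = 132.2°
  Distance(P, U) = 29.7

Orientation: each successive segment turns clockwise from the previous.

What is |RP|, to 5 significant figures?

14.448

D is at the origin; DR runs at -70.7° with length 15.1, so R = (4.9908, -14.251). The perpendicularity gives RZ at right angles to DR, so RZ runs at -160.70°; with |RZ| = 18.5, Z = (-12.470, -20.366). ∠RZN = 63.8° gives ZN at 83.100° from the x-axis; with |ZN| = 19.5, N = (-10.127, -1.0071). ∠ZNT = 52.3° gives NT at -44.600° from the x-axis; with |NT| = 24.7, T = (7.4602, -18.350). ∠NTP = 117.7° gives TP at -106.90° from the x-axis; with |TP| = 10.8, P = (4.3206, -28.684). Then |RP| = |P − R| = 14.448.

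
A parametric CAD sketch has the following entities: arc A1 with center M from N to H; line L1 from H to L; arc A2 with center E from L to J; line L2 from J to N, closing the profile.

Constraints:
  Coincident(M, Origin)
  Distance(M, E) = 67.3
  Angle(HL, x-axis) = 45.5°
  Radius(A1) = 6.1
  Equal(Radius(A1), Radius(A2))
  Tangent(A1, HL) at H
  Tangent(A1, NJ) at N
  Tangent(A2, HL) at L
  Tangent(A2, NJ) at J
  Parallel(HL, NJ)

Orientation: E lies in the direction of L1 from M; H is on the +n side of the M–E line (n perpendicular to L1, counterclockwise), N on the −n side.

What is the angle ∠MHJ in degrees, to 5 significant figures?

79.725°

The slot axis is L1's direction at 45.5°, so u = (cos 45.5°, sin 45.5°) = (0.70091, 0.71325) and n = (−sin 45.5°, cos 45.5°) = (-0.71325, 0.70091). M is at the origin and E lies 67.3 along u from M, so E = 67.3·u = (47.171, 48.002). Tangency of A1 to both parallel lines with radius 6.1 puts H and N at M ± 6.1·n: H = (-4.3508, 4.2755), N = (4.3508, -4.2755). Equal radii place L and J the same way about E: L = E + 6.1·n = (42.820, 52.277), J = E − 6.1·n = (51.522, 43.726). Then cos ∠MHJ = HM·HJ / (|HM||HJ|), giving 79.725°.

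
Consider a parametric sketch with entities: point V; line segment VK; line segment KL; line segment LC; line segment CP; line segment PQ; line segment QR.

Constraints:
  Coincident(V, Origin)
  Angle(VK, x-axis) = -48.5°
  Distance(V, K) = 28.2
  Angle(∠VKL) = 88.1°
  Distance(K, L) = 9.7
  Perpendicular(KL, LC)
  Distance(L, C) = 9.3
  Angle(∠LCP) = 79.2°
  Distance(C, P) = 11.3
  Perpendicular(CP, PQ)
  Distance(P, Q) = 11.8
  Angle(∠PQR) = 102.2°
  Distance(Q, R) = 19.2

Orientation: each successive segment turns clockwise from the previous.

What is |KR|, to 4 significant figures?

20.59

V is at the origin; VK runs at -48.5° with length 28.2, so K = (18.69, -21.12). ∠VKL = 88.1° gives KL at -140.4° from the x-axis; with |KL| = 9.7, L = (11.21, -27.30). KL is perpendicular to LC, so LC runs at 129.6°; with |LC| = 9.3, C = (5.284, -20.14). ∠LCP = 79.2° gives CP at 28.80° from the x-axis; with |CP| = 11.3, P = (15.19, -14.69). CP ⟂ PQ, so PQ runs at -61.20°; with |PQ| = 11.8, Q = (20.87, -25.03). ∠PQR = 102.2° gives QR at -139.0° from the x-axis; with |QR| = 19.2, R = (6.380, -37.63). Then |KR| = |R − K| = 20.59.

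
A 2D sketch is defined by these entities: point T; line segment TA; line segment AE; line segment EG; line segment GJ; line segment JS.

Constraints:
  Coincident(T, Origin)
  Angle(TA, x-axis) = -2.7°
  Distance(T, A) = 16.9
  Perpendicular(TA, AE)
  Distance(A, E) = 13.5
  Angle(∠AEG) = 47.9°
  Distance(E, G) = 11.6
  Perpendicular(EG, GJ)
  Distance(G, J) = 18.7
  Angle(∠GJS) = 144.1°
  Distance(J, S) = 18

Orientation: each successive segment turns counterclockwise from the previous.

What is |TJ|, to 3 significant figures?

22.4

∠AEG = 47.9° gives EG at -141° from the x-axis; with |EG| = 11.6, G = (8.55, 5.33). EG ⟂ GJ, so GJ runs at -50.6°; with |GJ| = 18.7, J = (20.4, -9.12). Then |TJ| = |J − T| = 22.4.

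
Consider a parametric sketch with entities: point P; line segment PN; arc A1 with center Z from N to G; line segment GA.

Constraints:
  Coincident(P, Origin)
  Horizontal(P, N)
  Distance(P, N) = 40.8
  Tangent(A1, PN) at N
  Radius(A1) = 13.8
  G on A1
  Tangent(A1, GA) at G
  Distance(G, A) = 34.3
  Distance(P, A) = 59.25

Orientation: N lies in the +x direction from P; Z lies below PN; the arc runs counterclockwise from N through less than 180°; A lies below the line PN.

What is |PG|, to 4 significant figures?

31.42

P is at the origin; P and N share the same y with |PN| = 40.8 and N on the +x side, so N = (40.80, 0.000). A1 meets PN tangentially, so ZN is at right angles to PN, so Z = N + (0, -13.8) = (40.80, -13.80). Since ZG ⟂ GA (tangency), |ZA| = √(13.8² + 34.3²) = 36.97 regardless of where G sits on A1. So A lies on both circle(P, 59.25) and circle(Z, 36.97); the below-PN intersection is A = (32.18, -49.75). G is the foot of the tangent from A: G = (27.15, -15.82).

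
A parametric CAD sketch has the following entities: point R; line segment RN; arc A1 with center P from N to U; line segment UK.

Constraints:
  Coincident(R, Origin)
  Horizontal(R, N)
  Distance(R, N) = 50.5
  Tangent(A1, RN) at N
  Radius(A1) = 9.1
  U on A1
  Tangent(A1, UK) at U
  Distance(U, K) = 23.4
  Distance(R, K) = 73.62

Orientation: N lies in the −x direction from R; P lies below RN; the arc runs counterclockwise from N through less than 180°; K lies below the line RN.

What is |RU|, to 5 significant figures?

58.954

Checks: |PU| = 9.100 ✓; ∠(PU, UK) = 90.00° ✓; |UK| = 23.40 ✓; |RK| = 73.62 ✓.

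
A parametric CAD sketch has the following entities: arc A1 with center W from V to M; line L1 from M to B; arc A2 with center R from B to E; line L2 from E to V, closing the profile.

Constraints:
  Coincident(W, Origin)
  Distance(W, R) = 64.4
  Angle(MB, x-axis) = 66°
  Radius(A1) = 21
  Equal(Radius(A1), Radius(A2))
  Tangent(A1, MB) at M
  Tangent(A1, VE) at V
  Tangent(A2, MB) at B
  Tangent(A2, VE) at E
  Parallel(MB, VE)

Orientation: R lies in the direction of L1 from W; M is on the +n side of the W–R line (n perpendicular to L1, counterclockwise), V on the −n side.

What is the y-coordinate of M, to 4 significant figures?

8.541

The slot axis is L1's direction at 66.0°, so u = (cos 66.0°, sin 66.0°) = (0.4067, 0.9135) and n = (−sin 66.0°, cos 66.0°) = (-0.9135, 0.4067). W is at the origin and R lies 64.4 along u from W, so R = 64.4·u = (26.19, 58.83). Tangency of A1 to both parallel lines with radius 21.0 puts M and V at W ± 21.0·n: M = (-19.18, 8.541), V = (19.18, -8.541). So M.y = 8.541.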